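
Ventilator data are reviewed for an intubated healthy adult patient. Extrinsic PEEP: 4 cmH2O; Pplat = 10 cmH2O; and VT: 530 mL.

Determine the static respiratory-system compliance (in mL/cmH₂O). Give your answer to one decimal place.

88.3

Cstat = Vt / (Pplat − PEEP) = 530 / (10 − 4) = 530 / 6.0 = 88.333 mL/cmH2O.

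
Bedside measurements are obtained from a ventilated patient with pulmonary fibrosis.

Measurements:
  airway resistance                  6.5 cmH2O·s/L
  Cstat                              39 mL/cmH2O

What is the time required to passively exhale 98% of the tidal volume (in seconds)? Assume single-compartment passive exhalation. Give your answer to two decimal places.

τ = R × C = 6.5 × 39 mL/cmH2O = 6.5 × 0.039 L/cmH2O = 0.2535 s.
Exhaled fraction f = 1 − e^(−t/τ) → t = −τ·ln(1 − f) = −0.2535·ln(0.02) = 0.9917 s.

0.99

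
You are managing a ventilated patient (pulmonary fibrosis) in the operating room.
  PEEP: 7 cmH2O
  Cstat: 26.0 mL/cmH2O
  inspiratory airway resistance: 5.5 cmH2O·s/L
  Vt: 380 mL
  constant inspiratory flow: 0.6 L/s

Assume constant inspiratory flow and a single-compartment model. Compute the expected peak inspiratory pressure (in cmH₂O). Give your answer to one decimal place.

Equation of motion (constant flow): PIP = Vt/C + R·V̇ + PEEP.
PIP = 380/26.0 + 5.5×0.6 + 7 = 14.615 + 3.3 + 7 = 24.915 cmH2O.

24.9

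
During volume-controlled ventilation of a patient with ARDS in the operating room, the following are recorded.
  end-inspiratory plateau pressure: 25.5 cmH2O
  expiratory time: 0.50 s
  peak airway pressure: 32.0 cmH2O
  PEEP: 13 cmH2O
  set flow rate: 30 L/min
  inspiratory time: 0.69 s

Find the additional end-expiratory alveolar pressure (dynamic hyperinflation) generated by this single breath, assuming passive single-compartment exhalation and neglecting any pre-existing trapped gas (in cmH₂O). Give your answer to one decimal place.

3.1

Flow: 30 L/min ÷ 60 = 0.5 L/s.
Vt = flow × Ti = 0.5 L/s × 0.69 s × 1000 mL/L = 345.0 mL.
R = (PIP − Pplat)/V̇ = (32.0 − 25.5) / 0.5 = 6.5/0.5 = 13.0 cmH2O·s/L.
C = Vt/(Pplat − PEEP) = 345.0 / (25.5 − 13) = 345.0/12.5 = 27.6 mL/cmH2O.
τ = R × C = 13.0 × 0.0276 L/cmH2O = 0.3588 s.
Fraction remaining = e^(−Te/τ) = e^(−0.50/0.3588) = 0.2482; trapped volume = 345.0 × 0.2482 = 85.629 mL.
Additional alveolar pressure from trapping ≈ V_trapped / C = 85.629 / 27.6 = 3.103 cmH2O.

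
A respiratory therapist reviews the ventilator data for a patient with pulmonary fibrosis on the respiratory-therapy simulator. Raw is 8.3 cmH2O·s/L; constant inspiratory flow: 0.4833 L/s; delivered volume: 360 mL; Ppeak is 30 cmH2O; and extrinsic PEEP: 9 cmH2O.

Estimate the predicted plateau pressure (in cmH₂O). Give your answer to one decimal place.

26.0

Pplat = PIP − Raw × flow = 30 − 8.3 × 0.4833 = 30 − 4.011 = 25.989 cmH2O.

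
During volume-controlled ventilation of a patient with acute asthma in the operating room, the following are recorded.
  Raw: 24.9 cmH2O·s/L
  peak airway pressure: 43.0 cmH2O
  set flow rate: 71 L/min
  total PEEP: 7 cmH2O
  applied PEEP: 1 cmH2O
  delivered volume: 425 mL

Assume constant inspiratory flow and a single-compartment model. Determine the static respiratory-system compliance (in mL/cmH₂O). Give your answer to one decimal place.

65.0

Flow: 71 L/min ÷ 60 = 1.1833 L/s.
Total PEEP = 7 cmH2O (set 1 + intrinsic 6); this is the baseline alveolar pressure.
Equation of motion (constant flow): PIP = Vt/C + R·V̇ + PEEP.
Vt/C = PIP − R·V̇ − PEEP = 43.0 − 24.9×1.1833 − 7 = 43.0 − 29.464 − 7 = 6.536 cmH2O.
C = Vt / 6.536 = 425 / 6.536 = 65.024 mL/cmH2O.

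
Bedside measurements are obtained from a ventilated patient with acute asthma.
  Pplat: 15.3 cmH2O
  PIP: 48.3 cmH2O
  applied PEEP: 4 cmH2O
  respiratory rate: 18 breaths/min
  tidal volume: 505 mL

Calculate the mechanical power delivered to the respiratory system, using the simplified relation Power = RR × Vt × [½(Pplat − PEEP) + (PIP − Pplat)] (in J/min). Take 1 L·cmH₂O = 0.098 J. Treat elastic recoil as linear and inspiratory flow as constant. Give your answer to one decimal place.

Per-breath work = Vt × [½(Pplat−PEEP) + (PIP−Pplat)] = 0.505 × [0.5×11.3 + 33.0] = 0.505 × 38.65 = 19.518 L·cmH2O.
Power = 18 × 19.518 = 351.32 L·cmH2O/min.
× 0.098 J/(L·cmH2O) → 34.429 J/min.

34.4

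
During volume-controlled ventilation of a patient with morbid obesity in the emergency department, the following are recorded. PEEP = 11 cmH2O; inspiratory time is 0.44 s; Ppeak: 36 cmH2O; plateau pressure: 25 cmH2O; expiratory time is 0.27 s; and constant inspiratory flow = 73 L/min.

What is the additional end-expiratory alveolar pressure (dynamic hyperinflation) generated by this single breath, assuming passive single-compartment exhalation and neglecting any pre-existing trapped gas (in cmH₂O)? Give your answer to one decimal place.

Flow: 73 L/min ÷ 60 = 1.2167 L/s.
Vt = flow × Ti = 1.2167 L/s × 0.44 s × 1000 mL/L = 535.35 mL.
R = (PIP − Pplat)/V̇ = (36 − 25) / 1.2167 = 11.0/1.2167 = 9.041 cmH2O·s/L.
C = Vt/(Pplat − PEEP) = 535.35 / (25 − 11) = 535.35/14.0 = 38.239 mL/cmH2O.
τ = R × C = 9.041 × 0.03824 L/cmH2O = 0.3457 s.
Fraction remaining = e^(−Te/τ) = e^(−0.27/0.3457) = 0.4579; trapped volume = 535.35 × 0.4579 = 245.14 mL.
Additional alveolar pressure from trapping ≈ V_trapped / C = 245.14 / 38.239 = 6.411 cmH2O.

6.4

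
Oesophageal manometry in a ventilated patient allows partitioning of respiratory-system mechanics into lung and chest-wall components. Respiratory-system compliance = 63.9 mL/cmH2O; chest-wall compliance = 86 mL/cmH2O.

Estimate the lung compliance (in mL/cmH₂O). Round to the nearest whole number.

249

1/CL = 1/Crs − 1/Ccw.
1/CL = 1/63.9 − 1/86 = 0.004022.
CL = 248.63 mL/cmH2O.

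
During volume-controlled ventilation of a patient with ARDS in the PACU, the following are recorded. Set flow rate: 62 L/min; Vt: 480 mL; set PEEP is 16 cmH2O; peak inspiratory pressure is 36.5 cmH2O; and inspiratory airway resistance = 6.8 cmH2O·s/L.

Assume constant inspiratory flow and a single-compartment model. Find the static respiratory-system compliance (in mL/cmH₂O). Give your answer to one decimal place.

35.6

Flow: 62 L/min ÷ 60 = 1.0333 L/s.
Equation of motion (constant flow): PIP = Vt/C + R·V̇ + PEEP.
Vt/C = PIP − R·V̇ − PEEP = 36.5 − 6.8×1.0333 − 16 = 36.5 − 7.026 − 16 = 13.474 cmH2O.
C = Vt / 13.474 = 480 / 13.474 = 35.624 mL/cmH2O.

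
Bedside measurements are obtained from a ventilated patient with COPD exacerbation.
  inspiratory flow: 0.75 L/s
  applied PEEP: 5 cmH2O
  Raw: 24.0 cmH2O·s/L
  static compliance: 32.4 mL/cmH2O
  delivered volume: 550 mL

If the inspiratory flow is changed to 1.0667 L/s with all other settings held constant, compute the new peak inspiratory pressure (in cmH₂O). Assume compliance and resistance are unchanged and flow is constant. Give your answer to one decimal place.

PIP = Vt/C + R·V̇ + PEEP (constant-flow equation of motion).
Only the resistive term changes: ΔPIP = R × ΔV̇ = 24.0 × (1.0667 − 0.75) = 24.0 × 0.3167 = 7.601 cmH2O.
Original PIP = 550/32.4 + 24.0×0.75 + 5 = 39.975 cmH2O; new PIP = 39.975 + (7.601) = 47.576 cmH2O.

47.6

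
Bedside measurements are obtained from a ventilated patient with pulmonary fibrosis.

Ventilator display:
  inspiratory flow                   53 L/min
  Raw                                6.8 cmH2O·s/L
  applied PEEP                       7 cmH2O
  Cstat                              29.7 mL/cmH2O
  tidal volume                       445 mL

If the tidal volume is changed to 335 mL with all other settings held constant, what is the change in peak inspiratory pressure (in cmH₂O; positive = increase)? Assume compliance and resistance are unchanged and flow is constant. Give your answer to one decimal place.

-3.7

PIP = Vt/C + R·V̇ + PEEP (constant-flow equation of motion).
Only the elastic term changes: ΔPIP = ΔVt / C = (335 − 445) / 29.7 = -3.704 cmH2O.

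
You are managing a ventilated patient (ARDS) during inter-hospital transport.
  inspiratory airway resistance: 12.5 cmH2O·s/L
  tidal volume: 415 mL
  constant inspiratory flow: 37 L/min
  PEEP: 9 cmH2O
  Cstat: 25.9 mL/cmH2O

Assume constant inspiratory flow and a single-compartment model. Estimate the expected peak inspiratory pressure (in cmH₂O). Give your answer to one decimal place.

Flow: 37 L/min ÷ 60 = 0.6167 L/s.
Equation of motion (constant flow): PIP = Vt/C + R·V̇ + PEEP.
PIP = 415/25.9 + 12.5×0.6167 + 9 = 16.023 + 7.709 + 9 = 32.732 cmH2O.

32.7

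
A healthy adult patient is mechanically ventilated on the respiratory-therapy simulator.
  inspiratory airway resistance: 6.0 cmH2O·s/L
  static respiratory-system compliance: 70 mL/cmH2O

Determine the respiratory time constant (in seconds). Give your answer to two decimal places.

τ = R × C = 6.0 × 70 mL/cmH2O = 6.0 × 0.070 L/cmH2O = 0.42 s.

0.42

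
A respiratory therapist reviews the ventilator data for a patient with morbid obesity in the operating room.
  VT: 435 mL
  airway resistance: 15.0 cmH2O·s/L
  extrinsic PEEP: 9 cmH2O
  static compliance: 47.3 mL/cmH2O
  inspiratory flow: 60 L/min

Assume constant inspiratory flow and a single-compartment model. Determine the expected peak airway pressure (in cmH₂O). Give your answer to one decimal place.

33.2

Flow: 60 L/min ÷ 60 = 1 L/s.
Equation of motion (constant flow): PIP = Vt/C + R·V̇ + PEEP.
PIP = 435/47.3 + 15.0×1 + 9 = 9.197 + 15.0 + 9 = 33.197 cmH2O.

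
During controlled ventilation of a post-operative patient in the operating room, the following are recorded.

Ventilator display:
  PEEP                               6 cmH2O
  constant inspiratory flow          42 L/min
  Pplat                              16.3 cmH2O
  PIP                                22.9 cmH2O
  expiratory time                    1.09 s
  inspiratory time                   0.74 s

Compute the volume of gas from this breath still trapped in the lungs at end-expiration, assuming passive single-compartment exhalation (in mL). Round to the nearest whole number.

Flow: 42 L/min ÷ 60 = 0.7 L/s.
Vt = flow × Ti = 0.7 L/s × 0.74 s × 1000 mL/L = 518.0 mL.
R = (PIP − Pplat)/V̇ = (22.9 − 16.3) / 0.7 = 6.6/0.7 = 9.429 cmH2O·s/L.
C = Vt/(Pplat − PEEP) = 518.0 / (16.3 − 6) = 518.0/10.3 = 50.291 mL/cmH2O.
τ = R × C = 9.429 × 0.05029 L/cmH2O = 0.4742 s.
Fraction remaining = e^(−Te/τ) = e^(−1.09/0.4742) = 0.1004.
Trapped volume = 518.0 × 0.1004 = 52.007 mL.

52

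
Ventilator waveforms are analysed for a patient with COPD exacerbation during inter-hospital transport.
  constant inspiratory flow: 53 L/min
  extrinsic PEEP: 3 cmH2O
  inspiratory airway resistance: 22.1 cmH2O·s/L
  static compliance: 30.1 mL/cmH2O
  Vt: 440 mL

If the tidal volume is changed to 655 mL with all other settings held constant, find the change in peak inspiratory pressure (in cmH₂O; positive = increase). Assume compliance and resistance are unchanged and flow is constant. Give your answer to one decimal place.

PIP = Vt/C + R·V̇ + PEEP (constant-flow equation of motion).
Only the elastic term changes: ΔPIP = ΔVt / C = (655 − 440) / 30.1 = 7.143 cmH2O.

7.1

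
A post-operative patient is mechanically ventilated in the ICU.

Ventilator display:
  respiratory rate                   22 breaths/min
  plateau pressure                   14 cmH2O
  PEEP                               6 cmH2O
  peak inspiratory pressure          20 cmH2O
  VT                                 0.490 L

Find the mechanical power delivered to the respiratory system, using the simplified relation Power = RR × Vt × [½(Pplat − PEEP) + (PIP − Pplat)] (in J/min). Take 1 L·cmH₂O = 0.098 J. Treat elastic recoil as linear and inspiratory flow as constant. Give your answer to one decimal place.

Per-breath work = Vt × [½(Pplat−PEEP) + (PIP−Pplat)] = 0.490 × [0.5×8.0 + 6.0] = 0.490 × 10.0 = 4.9 L·cmH2O.
Power = 22 × 4.9 = 107.8 L·cmH2O/min.
× 0.098 J/(L·cmH2O) → 10.564 J/min.

10.6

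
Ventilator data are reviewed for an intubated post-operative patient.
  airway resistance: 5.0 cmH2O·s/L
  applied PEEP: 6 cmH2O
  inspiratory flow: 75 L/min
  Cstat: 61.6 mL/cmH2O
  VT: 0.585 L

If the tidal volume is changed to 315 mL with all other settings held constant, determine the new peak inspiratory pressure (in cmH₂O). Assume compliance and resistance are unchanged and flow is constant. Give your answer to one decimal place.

Flow: 75 L/min ÷ 60 = 1.25 L/s.
PIP = Vt/C + R·V̇ + PEEP (constant-flow equation of motion).
Only the elastic term changes: ΔPIP = ΔVt / C = (315 − 585) / 61.6 = -4.383 cmH2O.
Original PIP = 585/61.6 + 5.0×1.25 + 6 = 21.747 cmH2O; new PIP = 21.747 + (-4.383) = 17.364 cmH2O.

17.4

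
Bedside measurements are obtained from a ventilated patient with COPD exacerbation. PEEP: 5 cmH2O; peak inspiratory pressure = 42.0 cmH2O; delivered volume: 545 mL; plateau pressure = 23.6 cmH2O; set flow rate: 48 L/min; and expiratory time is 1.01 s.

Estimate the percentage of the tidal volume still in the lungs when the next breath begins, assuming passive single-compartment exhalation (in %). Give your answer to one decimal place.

22.3

Flow: 48 L/min ÷ 60 = 0.8 L/s.
R = (PIP − Pplat)/V̇ = (42.0 − 23.6) / 0.8 = 18.4/0.8 = 23.0 cmH2O·s/L.
C = Vt/(Pplat − PEEP) = 545.0 / (23.6 − 5) = 545.0/18.6 = 29.301 mL/cmH2O.
τ = R × C = 23.0 × 0.0293 L/cmH2O = 0.6739 s.
Fraction remaining at end-expiration = e^(−Te/τ) = e^(−1.01/0.6739) = 0.2234 → 22.34%.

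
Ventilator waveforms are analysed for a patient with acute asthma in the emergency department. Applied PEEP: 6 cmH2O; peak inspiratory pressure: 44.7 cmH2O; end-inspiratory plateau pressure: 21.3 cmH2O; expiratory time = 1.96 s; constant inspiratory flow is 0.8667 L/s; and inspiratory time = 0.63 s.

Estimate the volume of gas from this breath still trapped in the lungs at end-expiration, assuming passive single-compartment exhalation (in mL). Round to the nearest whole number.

71

Vt = flow × Ti = 0.8667 L/s × 0.63 s × 1000 mL/L = 546.02 mL.
R = (PIP − Pplat)/V̇ = (44.7 − 21.3) / 0.8667 = 23.4/0.8667 = 26.999 cmH2O·s/L.
C = Vt/(Pplat − PEEP) = 546.02 / (21.3 − 6) = 546.02/15.3 = 35.688 mL/cmH2O.
τ = R × C = 26.999 × 0.03569 L/cmH2O = 0.9636 s.
Fraction remaining = e^(−Te/τ) = e^(−1.96/0.9636) = 0.1308.
Trapped volume = 546.02 × 0.1308 = 71.419 mL.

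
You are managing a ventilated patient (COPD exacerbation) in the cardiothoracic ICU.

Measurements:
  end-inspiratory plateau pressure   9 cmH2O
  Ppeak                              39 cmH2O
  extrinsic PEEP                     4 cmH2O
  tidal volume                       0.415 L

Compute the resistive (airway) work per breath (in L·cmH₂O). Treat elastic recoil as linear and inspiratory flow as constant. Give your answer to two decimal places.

With constant inspiratory flow the resistive pressure is constant at PIP − Pplat = 39 − 9 = 30.0 cmH2O, so resistive work = 30.0 × 0.415 = 12.45 L·cmH2O.

12.45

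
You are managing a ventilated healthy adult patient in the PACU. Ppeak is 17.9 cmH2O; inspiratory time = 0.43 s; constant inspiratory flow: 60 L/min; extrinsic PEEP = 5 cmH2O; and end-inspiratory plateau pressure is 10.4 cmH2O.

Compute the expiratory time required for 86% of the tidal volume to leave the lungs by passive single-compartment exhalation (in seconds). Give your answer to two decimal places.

1.17

Flow: 60 L/min ÷ 60 = 1 L/s.
Vt = flow × Ti = 1 L/s × 0.43 s × 1000 mL/L = 430.0 mL.
R = (PIP − Pplat)/V̇ = (17.9 − 10.4) / 1 = 7.5/1 = 7.5 cmH2O·s/L.
C = Vt/(Pplat − PEEP) = 430.0 / (10.4 − 5) = 430.0/5.4 = 79.63 mL/cmH2O.
τ = R × C = 7.5 × 0.07963 L/cmH2O = 0.5972 s.
t = −τ·ln(1 − 0.86) = −0.5972·ln(0.14) = 1.174 s.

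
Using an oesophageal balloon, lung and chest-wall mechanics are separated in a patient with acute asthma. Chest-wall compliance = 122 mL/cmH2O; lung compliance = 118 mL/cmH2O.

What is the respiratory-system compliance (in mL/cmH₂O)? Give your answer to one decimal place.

60.0

Lung and chest wall are elastances in series: 1/Crs = 1/CL + 1/Ccw.
1/Crs = 1/118 + 1/122 = 0.01667.
Crs = 59.988 mL/cmH2O.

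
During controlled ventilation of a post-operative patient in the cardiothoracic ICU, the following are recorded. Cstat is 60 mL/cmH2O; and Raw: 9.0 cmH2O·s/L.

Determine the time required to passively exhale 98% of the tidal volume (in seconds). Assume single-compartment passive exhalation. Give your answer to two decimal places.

τ = R × C = 9.0 × 60 mL/cmH2O = 9.0 × 0.060 L/cmH2O = 0.54 s.
Exhaled fraction f = 1 − e^(−t/τ) → t = −τ·ln(1 − f) = −0.54·ln(0.02) = 2.112 s.

2.11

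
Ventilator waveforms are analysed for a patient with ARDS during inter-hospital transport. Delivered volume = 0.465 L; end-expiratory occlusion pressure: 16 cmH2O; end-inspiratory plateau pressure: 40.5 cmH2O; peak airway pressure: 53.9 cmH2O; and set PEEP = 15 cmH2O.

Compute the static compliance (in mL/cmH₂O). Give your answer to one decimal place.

End-expiratory occlusion gives total PEEP = 16 cmH2O (intrinsic PEEP = 16 − 15 = 1). Use total PEEP for the elastic gradient.
Cstat = Vt / (Pplat − PEEPtotal) = 465 / (40.5 − 16) = 465 / 24.5 = 18.98 mL/cmH2O.

19.0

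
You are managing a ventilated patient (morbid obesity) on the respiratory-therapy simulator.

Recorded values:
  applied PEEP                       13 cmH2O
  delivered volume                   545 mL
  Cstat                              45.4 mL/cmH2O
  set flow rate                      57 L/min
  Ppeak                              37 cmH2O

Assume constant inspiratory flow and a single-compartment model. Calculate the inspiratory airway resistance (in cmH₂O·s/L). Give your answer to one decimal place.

Flow: 57 L/min ÷ 60 = 0.95 L/s.
Equation of motion (constant flow): PIP = Vt/C + R·V̇ + PEEP.
R·V̇ = PIP − Vt/C − PEEP = 37 − 545/45.4 − 13 = 37 − 12.004 − 13 = 11.996 cmH2O.
R = 11.996 / 0.95 = 12.627 cmH2O·s/L.

12.6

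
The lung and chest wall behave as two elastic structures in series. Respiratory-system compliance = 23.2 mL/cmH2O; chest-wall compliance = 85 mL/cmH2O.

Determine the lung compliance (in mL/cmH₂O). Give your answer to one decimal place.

1/CL = 1/Crs − 1/Ccw.
1/CL = 1/23.2 − 1/85 = 0.03134.
CL = 31.908 mL/cmH2O.

31.9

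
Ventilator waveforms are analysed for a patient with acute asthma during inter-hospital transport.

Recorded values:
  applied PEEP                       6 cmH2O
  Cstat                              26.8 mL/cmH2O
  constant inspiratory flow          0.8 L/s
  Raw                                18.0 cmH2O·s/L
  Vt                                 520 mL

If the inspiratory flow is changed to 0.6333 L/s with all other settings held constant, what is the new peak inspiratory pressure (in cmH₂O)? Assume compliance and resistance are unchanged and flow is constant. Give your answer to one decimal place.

PIP = Vt/C + R·V̇ + PEEP (constant-flow equation of motion).
Only the resistive term changes: ΔPIP = R × ΔV̇ = 18.0 × (0.6333 − 0.8) = 18.0 × -0.1667 = -3.001 cmH2O.
Original PIP = 520/26.8 + 18.0×0.8 + 6 = 39.803 cmH2O; new PIP = 39.803 + (-3.001) = 36.802 cmH2O.

36.8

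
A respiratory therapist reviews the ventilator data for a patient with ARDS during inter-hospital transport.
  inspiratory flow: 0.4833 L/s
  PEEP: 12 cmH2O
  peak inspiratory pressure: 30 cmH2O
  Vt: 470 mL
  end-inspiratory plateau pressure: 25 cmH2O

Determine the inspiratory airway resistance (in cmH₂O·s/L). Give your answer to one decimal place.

10.3

Raw = (PIP − Pplat) / flow = (30 − 25) / 0.4833 = 5.0 / 0.4833 = 10.346 cmH2O·s/L.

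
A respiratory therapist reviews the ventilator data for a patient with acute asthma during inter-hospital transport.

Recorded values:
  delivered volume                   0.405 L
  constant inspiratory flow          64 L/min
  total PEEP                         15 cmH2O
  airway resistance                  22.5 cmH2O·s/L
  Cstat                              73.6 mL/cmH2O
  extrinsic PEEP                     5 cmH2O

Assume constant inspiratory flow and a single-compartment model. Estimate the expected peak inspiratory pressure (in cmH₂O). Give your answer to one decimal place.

Flow: 64 L/min ÷ 60 = 1.0667 L/s.
Total PEEP = 15 cmH2O (set 5 + intrinsic 10); this is the baseline alveolar pressure.
Equation of motion (constant flow): PIP = Vt/C + R·V̇ + PEEP.
PIP = 405/73.6 + 22.5×1.0667 + 15 = 5.503 + 24.001 + 15 = 44.504 cmH2O.

44.5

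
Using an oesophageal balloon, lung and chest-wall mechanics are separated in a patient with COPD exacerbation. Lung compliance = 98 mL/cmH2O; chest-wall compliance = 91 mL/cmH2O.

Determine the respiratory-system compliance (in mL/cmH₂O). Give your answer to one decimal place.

47.2

Lung and chest wall are elastances in series: 1/Crs = 1/CL + 1/Ccw.
1/Crs = 1/98 + 1/91 = 0.02119.
Crs = 47.192 mL/cmH2O.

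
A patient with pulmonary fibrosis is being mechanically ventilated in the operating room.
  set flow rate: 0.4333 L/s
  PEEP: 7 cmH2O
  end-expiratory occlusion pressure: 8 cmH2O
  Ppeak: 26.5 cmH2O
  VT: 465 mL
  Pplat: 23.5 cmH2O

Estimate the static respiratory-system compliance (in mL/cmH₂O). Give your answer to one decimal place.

30.0

End-expiratory occlusion gives total PEEP = 8 cmH2O (intrinsic PEEP = 8 − 7 = 1). Use total PEEP for the elastic gradient.
Cstat = Vt / (Pplat − PEEPtotal) = 465 / (23.5 − 8) = 465 / 15.5 = 30.0 mL/cmH2O.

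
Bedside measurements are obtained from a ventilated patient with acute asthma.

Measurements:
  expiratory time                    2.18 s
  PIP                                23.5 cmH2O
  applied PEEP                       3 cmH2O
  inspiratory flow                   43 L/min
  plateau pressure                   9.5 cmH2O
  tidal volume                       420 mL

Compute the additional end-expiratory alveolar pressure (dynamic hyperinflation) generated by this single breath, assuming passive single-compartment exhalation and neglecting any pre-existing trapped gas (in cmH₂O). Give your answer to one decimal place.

1.2

Flow: 43 L/min ÷ 60 = 0.7167 L/s.
R = (PIP − Pplat)/V̇ = (23.5 − 9.5) / 0.7167 = 14.0/0.7167 = 19.534 cmH2O·s/L.
C = Vt/(Pplat − PEEP) = 420.0 / (9.5 − 3) = 420.0/6.5 = 64.615 mL/cmH2O.
τ = R × C = 19.534 × 0.06462 L/cmH2O = 1.262 s.
Fraction remaining = e^(−Te/τ) = e^(−2.18/1.262) = 0.1777; trapped volume = 420.0 × 0.1777 = 74.634 mL.
Additional alveolar pressure from trapping ≈ V_trapped / C = 74.634 / 64.615 = 1.155 cmH2O.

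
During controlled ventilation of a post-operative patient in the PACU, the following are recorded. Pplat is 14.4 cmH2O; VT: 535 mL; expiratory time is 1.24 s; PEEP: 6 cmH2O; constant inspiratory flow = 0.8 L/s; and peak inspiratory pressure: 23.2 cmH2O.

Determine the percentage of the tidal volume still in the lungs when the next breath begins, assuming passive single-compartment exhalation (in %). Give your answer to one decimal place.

R = (PIP − Pplat)/V̇ = (23.2 − 14.4) / 0.8 = 8.8/0.8 = 11.0 cmH2O·s/L.
C = Vt/(Pplat − PEEP) = 535.0 / (14.4 − 6) = 535.0/8.4 = 63.69 mL/cmH2O.
τ = R × C = 11.0 × 0.06369 L/cmH2O = 0.7006 s.
Fraction remaining at end-expiration = e^(−Te/τ) = e^(−1.24/0.7006) = 0.1703 → 17.03%.

17.0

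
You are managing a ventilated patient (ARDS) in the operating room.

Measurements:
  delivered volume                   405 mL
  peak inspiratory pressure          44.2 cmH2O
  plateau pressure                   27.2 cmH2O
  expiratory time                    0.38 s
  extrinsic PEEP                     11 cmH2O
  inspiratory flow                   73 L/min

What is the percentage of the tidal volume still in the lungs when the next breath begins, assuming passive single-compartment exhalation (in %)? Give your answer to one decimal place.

33.7

Flow: 73 L/min ÷ 60 = 1.2167 L/s.
R = (PIP − Pplat)/V̇ = (44.2 − 27.2) / 1.2167 = 17.0/1.2167 = 13.972 cmH2O·s/L.
C = Vt/(Pplat − PEEP) = 405.0 / (27.2 − 11) = 405.0/16.2 = 25.0 mL/cmH2O.
τ = R × C = 13.972 × 0.025 L/cmH2O = 0.3493 s.
Fraction remaining at end-expiration = e^(−Te/τ) = e^(−0.38/0.3493) = 0.3369 → 33.69%.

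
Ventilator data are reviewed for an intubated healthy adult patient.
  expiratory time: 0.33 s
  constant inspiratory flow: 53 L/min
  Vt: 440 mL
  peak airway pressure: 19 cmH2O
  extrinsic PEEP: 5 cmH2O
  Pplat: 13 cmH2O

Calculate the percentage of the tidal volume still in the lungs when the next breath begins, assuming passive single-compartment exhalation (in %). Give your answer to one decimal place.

Flow: 53 L/min ÷ 60 = 0.8833 L/s.
R = (PIP − Pplat)/V̇ = (19 − 13) / 0.8833 = 6.0/0.8833 = 6.793 cmH2O·s/L.
C = Vt/(Pplat − PEEP) = 440.0 / (13 − 5) = 440.0/8.0 = 55.0 mL/cmH2O.
τ = R × C = 6.793 × 0.055 L/cmH2O = 0.3736 s.
Fraction remaining at end-expiration = e^(−Te/τ) = e^(−0.33/0.3736) = 0.4134 → 41.34%.

41.3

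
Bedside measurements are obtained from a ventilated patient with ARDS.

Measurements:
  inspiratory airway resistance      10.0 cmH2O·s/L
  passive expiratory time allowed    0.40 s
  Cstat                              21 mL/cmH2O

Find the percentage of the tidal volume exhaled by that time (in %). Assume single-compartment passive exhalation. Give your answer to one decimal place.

85.1

τ = R × C = 10.0 × 21 mL/cmH2O = 10.0 × 0.021 L/cmH2O = 0.21 s.
Passive exhalation: V(t)/V₀ = e^(−t/τ) = e^(−0.40/0.21) = 0.1489.
Fraction exhaled = 1 − 0.1489 = 0.8511 → 85.11%.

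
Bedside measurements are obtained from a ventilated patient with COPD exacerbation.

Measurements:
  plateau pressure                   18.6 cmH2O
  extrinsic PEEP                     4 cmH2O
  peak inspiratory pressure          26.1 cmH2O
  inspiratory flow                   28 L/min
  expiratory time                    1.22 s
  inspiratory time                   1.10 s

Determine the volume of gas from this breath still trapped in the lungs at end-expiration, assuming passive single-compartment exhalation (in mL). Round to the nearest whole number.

59

Flow: 28 L/min ÷ 60 = 0.4667 L/s.
Vt = flow × Ti = 0.4667 L/s × 1.10 s × 1000 mL/L = 513.37 mL.
R = (PIP − Pplat)/V̇ = (26.1 − 18.6) / 0.4667 = 7.5/0.4667 = 16.07 cmH2O·s/L.
C = Vt/(Pplat − PEEP) = 513.37 / (18.6 − 4) = 513.37/14.6 = 35.162 mL/cmH2O.
τ = R × C = 16.07 × 0.03516 L/cmH2O = 0.565 s.
Fraction remaining = e^(−Te/τ) = e^(−1.22/0.565) = 0.1154.
Trapped volume = 513.37 × 0.1154 = 59.243 mL.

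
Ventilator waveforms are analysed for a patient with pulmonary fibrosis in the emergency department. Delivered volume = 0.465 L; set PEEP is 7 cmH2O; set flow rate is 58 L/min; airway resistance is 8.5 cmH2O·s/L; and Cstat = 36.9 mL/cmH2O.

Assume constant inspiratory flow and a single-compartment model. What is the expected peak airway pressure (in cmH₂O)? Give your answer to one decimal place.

27.8

Flow: 58 L/min ÷ 60 = 0.9667 L/s.
Equation of motion (constant flow): PIP = Vt/C + R·V̇ + PEEP.
PIP = 465/36.9 + 8.5×0.9667 + 7 = 12.602 + 8.217 + 7 = 27.819 cmH2O.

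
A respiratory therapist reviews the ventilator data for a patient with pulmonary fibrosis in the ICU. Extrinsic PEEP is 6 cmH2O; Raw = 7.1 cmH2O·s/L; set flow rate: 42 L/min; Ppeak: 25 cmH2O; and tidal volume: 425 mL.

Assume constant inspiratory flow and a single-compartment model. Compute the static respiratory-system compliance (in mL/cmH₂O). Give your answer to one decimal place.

Flow: 42 L/min ÷ 60 = 0.7 L/s.
Equation of motion (constant flow): PIP = Vt/C + R·V̇ + PEEP.
Vt/C = PIP − R·V̇ − PEEP = 25 − 7.1×0.7 − 6 = 25 − 4.97 − 6 = 14.03 cmH2O.
C = Vt / 14.03 = 425 / 14.03 = 30.292 mL/cmH2O.

30.3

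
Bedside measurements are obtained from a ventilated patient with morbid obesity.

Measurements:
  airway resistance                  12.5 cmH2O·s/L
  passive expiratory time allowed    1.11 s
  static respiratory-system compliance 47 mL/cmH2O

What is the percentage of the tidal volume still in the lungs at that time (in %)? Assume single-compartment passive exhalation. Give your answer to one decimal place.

15.1

τ = R × C = 12.5 × 47 mL/cmH2O = 12.5 × 0.047 L/cmH2O = 0.5875 s.
Passive exhalation: V(t)/V₀ = e^(−t/τ) = e^(−1.11/0.5875) = 0.1512.
Fraction remaining = 0.1512 → 15.12%.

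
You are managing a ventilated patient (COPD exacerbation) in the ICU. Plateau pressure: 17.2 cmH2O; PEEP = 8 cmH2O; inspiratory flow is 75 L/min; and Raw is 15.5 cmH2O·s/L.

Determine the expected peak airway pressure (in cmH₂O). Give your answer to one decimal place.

Flow: 75 L/min ÷ 60 = 1.25 L/s.
PIP = Pplat + Raw × flow = 17.2 + 15.5 × 1.25 = 17.2 + 19.375 = 36.575 cmH2O.

36.6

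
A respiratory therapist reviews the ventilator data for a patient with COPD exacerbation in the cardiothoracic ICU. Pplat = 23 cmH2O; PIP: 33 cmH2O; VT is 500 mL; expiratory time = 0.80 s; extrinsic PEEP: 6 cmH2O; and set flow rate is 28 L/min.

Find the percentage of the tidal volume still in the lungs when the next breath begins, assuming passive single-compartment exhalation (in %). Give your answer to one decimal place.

28.1

Flow: 28 L/min ÷ 60 = 0.4667 L/s.
R = (PIP − Pplat)/V̇ = (33 − 23) / 0.4667 = 10.0/0.4667 = 21.427 cmH2O·s/L.
C = Vt/(Pplat − PEEP) = 500.0 / (23 − 6) = 500.0/17.0 = 29.412 mL/cmH2O.
τ = R × C = 21.427 × 0.02941 L/cmH2O = 0.6302 s.
Fraction remaining at end-expiration = e^(−Te/τ) = e^(−0.80/0.6302) = 0.281 → 28.1%.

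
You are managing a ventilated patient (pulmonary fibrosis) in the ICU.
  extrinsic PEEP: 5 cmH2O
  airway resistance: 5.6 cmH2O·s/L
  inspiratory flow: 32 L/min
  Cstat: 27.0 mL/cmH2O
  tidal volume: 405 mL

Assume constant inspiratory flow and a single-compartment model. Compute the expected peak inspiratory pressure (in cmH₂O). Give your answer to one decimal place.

23.0

Flow: 32 L/min ÷ 60 = 0.5333 L/s.
Equation of motion (constant flow): PIP = Vt/C + R·V̇ + PEEP.
PIP = 405/27.0 + 5.6×0.5333 + 5 = 15.0 + 2.986 + 5 = 22.986 cmH2O.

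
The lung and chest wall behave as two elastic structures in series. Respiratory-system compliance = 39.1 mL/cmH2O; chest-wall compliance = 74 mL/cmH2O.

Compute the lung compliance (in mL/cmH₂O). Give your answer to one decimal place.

1/CL = 1/Crs − 1/Ccw.
1/CL = 1/39.1 − 1/74 = 0.01206.
CL = 82.919 mL/cmH2O.

82.9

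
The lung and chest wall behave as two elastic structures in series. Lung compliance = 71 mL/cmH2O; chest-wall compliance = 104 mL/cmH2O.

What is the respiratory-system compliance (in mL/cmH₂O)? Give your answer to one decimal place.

42.2

Lung and chest wall are elastances in series: 1/Crs = 1/CL + 1/Ccw.
1/Crs = 1/71 + 1/104 = 0.0237.
Crs = 42.194 mL/cmH2O.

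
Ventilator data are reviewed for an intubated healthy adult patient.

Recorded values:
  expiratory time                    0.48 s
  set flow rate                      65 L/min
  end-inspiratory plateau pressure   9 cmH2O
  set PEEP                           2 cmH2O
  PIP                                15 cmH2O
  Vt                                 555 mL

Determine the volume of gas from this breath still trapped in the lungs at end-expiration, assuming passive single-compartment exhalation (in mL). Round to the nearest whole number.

186

Flow: 65 L/min ÷ 60 = 1.0833 L/s.
R = (PIP − Pplat)/V̇ = (15 − 9) / 1.0833 = 6.0/1.0833 = 5.539 cmH2O·s/L.
C = Vt/(Pplat − PEEP) = 555.0 / (9 − 2) = 555.0/7.0 = 79.286 mL/cmH2O.
τ = R × C = 5.539 × 0.07929 L/cmH2O = 0.4392 s.
Fraction remaining = e^(−Te/τ) = e^(−0.48/0.4392) = 0.3352.
Trapped volume = 555.0 × 0.3352 = 186.04 mL.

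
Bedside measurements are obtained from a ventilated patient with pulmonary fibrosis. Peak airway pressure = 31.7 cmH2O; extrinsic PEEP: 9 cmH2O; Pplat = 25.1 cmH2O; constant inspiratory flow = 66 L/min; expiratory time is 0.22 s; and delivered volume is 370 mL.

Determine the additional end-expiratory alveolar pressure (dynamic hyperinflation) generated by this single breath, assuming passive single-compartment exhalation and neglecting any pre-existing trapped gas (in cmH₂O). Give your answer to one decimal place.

Flow: 66 L/min ÷ 60 = 1.1 L/s.
R = (PIP − Pplat)/V̇ = (31.7 − 25.1) / 1.1 = 6.6/1.1 = 6.0 cmH2O·s/L.
C = Vt/(Pplat − PEEP) = 370.0 / (25.1 − 9) = 370.0/16.1 = 22.981 mL/cmH2O.
τ = R × C = 6.0 × 0.02298 L/cmH2O = 0.1379 s.
Fraction remaining = e^(−Te/τ) = e^(−0.22/0.1379) = 0.2028; trapped volume = 370.0 × 0.2028 = 75.036 mL.
Additional alveolar pressure from trapping ≈ V_trapped / C = 75.036 / 22.981 = 3.265 cmH2O.

3.3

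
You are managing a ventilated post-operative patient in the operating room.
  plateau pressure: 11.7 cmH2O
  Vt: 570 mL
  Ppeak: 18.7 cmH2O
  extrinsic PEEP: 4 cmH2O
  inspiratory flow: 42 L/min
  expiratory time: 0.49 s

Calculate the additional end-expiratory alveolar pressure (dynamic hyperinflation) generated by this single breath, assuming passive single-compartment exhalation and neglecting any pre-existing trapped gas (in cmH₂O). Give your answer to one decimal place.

Flow: 42 L/min ÷ 60 = 0.7 L/s.
R = (PIP − Pplat)/V̇ = (18.7 − 11.7) / 0.7 = 7.0/0.7 = 10.0 cmH2O·s/L.
C = Vt/(Pplat − PEEP) = 570.0 / (11.7 − 4) = 570.0/7.7 = 74.026 mL/cmH2O.
τ = R × C = 10.0 × 0.07403 L/cmH2O = 0.7403 s.
Fraction remaining = e^(−Te/τ) = e^(−0.49/0.7403) = 0.5159; trapped volume = 570.0 × 0.5159 = 294.06 mL.
Additional alveolar pressure from trapping ≈ V_trapped / C = 294.06 / 74.026 = 3.972 cmH2O.

4.0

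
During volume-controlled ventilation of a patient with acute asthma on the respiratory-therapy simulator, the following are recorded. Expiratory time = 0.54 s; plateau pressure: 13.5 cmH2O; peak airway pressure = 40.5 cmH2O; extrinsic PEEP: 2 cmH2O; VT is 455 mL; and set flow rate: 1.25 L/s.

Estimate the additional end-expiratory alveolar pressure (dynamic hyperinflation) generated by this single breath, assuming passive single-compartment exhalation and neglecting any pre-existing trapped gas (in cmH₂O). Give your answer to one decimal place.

R = (PIP − Pplat)/V̇ = (40.5 − 13.5) / 1.25 = 27.0/1.25 = 21.6 cmH2O·s/L.
C = Vt/(Pplat − PEEP) = 455.0 / (13.5 − 2) = 455.0/11.5 = 39.565 mL/cmH2O.
τ = R × C = 21.6 × 0.03957 L/cmH2O = 0.8547 s.
Fraction remaining = e^(−Te/τ) = e^(−0.54/0.8547) = 0.5316; trapped volume = 455.0 × 0.5316 = 241.88 mL.
Additional alveolar pressure from trapping ≈ V_trapped / C = 241.88 / 39.565 = 6.113 cmH2O.

6.1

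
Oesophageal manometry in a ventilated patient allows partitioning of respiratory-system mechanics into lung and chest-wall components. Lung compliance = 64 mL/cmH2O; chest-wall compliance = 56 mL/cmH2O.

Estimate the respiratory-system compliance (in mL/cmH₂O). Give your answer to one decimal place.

Lung and chest wall are elastances in series: 1/Crs = 1/CL + 1/Ccw.
1/Crs = 1/64 + 1/56 = 0.03348.
Crs = 29.869 mL/cmH2O.

29.9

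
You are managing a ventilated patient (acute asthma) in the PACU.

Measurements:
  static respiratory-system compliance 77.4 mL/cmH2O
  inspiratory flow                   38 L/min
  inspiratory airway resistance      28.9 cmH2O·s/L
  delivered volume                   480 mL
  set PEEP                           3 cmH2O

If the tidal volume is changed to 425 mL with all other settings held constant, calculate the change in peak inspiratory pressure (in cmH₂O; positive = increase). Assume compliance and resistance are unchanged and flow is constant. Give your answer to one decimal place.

PIP = Vt/C + R·V̇ + PEEP (constant-flow equation of motion).
Only the elastic term changes: ΔPIP = ΔVt / C = (425 − 480) / 77.4 = -0.7106 cmH2O.

-0.7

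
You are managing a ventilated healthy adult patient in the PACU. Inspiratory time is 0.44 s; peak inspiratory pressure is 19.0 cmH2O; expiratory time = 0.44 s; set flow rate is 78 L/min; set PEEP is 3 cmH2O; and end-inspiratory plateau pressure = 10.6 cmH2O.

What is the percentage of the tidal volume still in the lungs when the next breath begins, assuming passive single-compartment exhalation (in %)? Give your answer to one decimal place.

Flow: 78 L/min ÷ 60 = 1.3 L/s.
Vt = flow × Ti = 1.3 L/s × 0.44 s × 1000 mL/L = 572.0 mL.
R = (PIP − Pplat)/V̇ = (19.0 − 10.6) / 1.3 = 8.4/1.3 = 6.462 cmH2O·s/L.
C = Vt/(Pplat − PEEP) = 572.0 / (10.6 − 3) = 572.0/7.6 = 75.263 mL/cmH2O.
τ = R × C = 6.462 × 0.07526 L/cmH2O = 0.4863 s.
Fraction remaining at end-expiration = e^(−Te/τ) = e^(−0.44/0.4863) = 0.4046 → 40.46%.

40.5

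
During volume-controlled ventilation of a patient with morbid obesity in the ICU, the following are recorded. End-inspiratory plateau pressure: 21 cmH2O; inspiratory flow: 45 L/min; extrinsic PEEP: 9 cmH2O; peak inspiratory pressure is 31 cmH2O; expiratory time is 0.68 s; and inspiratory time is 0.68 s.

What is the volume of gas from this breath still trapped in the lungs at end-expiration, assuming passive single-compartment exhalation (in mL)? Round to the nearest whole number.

Flow: 45 L/min ÷ 60 = 0.75 L/s.
Vt = flow × Ti = 0.75 L/s × 0.68 s × 1000 mL/L = 510.0 mL.
R = (PIP − Pplat)/V̇ = (31 − 21) / 0.75 = 10.0/0.75 = 13.333 cmH2O·s/L.
C = Vt/(Pplat − PEEP) = 510.0 / (21 − 9) = 510.0/12.0 = 42.5 mL/cmH2O.
τ = R × C = 13.333 × 0.0425 L/cmH2O = 0.5667 s.
Fraction remaining = e^(−Te/τ) = e^(−0.68/0.5667) = 0.3012.
Trapped volume = 510.0 × 0.3012 = 153.61 mL.

154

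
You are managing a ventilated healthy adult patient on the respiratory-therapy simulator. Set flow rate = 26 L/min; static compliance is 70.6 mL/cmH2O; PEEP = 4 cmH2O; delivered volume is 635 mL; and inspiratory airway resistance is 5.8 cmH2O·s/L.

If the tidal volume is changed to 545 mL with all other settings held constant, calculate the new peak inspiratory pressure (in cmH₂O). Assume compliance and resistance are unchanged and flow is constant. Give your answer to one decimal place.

14.2

Flow: 26 L/min ÷ 60 = 0.4333 L/s.
PIP = Vt/C + R·V̇ + PEEP (constant-flow equation of motion).
Only the elastic term changes: ΔPIP = ΔVt / C = (545 − 635) / 70.6 = -1.275 cmH2O.
Original PIP = 635/70.6 + 5.8×0.4333 + 4 = 15.507 cmH2O; new PIP = 15.507 + (-1.275) = 14.232 cmH2O.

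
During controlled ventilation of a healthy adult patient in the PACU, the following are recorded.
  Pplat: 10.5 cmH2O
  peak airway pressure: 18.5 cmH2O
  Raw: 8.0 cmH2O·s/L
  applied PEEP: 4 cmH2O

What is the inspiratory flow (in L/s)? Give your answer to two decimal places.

flow = (PIP − Pplat) / Raw = 8.0 / 8.0 = 1.0 L/s.

1.00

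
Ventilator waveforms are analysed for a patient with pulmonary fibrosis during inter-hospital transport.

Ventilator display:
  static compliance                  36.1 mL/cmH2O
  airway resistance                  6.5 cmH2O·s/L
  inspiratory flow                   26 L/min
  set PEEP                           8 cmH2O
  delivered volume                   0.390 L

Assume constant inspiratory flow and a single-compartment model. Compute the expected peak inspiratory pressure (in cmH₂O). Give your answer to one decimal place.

Flow: 26 L/min ÷ 60 = 0.4333 L/s.
Equation of motion (constant flow): PIP = Vt/C + R·V̇ + PEEP.
PIP = 390/36.1 + 6.5×0.4333 + 8 = 10.803 + 2.816 + 8 = 21.619 cmH2O.

21.6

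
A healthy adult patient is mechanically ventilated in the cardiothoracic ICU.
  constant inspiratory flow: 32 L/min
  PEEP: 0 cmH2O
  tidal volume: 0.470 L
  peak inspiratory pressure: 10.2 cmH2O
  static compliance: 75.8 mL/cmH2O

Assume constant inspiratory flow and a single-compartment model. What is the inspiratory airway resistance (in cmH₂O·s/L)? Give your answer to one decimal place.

Flow: 32 L/min ÷ 60 = 0.5333 L/s.
Equation of motion (constant flow): PIP = Vt/C + R·V̇ + PEEP.
R·V̇ = PIP − Vt/C − PEEP = 10.2 − 470/75.8 − 0 = 10.2 − 6.201 − 0 = 3.999 cmH2O.
R = 3.999 / 0.5333 = 7.499 cmH2O·s/L.

7.5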